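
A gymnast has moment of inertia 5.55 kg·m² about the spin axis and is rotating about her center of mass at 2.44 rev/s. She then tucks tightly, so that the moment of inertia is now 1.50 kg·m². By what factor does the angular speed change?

ω₂/ω₁ ≈ 3.70

With no external torque about the axis, L is conserved: I₁ω₁ = I₂ω₂.
ω₂/ω₁ = I₁/I₂ = 5.550 / 1.500 = 3.700.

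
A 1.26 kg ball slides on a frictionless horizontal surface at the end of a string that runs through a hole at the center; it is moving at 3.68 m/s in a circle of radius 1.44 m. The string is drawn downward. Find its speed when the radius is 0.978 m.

v₂ ≈ 5.42 m/s

Central (radial) force ⇒ zero torque about the center ⇒ m v r is constant.
v₂ = v₁ r₁ / r₂ = (3.68)(1.44) / (0.978) = 5.418 m/s.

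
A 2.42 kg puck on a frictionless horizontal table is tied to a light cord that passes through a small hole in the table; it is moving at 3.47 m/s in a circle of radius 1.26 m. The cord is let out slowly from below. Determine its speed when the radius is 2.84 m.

The only horizontal force on the mass is along the cord (radial), so it exerts no torque about the hole and angular momentum m v r is conserved.
v₂ = v₁ r₁ / r₂ = (3.47)(1.26) / (2.84) = 1.540 m/s.

v₂ ≈ 1.54 m/s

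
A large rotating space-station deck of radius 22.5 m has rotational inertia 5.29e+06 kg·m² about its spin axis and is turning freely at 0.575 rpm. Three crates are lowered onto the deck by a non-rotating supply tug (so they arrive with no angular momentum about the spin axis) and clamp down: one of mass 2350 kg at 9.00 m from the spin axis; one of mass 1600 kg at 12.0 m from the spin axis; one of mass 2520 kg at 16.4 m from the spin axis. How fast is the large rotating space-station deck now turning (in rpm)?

ω_f ≈ 0.476 rpm

No external torque acts about the spin axis; L_before = L_after.
Added inertia Σmr² = (2350)(9.00)² + (1600)(12.0)² + (2520)(16.4)² = 1.099e+06 kg·m²; I_f = 5.290e+06 + 1.099e+06 = 6.389e+06 kg·m².
ω_f = I_p ω_i / I_f = (5.290e+06)(0.575) / 6.389e+06 = 0.4761 rpm.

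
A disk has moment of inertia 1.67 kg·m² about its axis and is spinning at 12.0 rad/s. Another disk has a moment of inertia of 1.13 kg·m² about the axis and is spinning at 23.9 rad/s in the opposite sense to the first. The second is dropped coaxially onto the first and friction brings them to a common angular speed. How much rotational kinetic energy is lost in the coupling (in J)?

ΔKE lost ≈ 434 J

The coupling torques are internal; angular momentum about the shared axis is conserved.
Taking A's sense as positive: L = (1.670)(12.0) − (1.130)(23.9) = -6.967 kg·m²·rad/s.
Combined I = 1.670 + 1.130 = 2.800 kg·m².
ω_f = L / I = -6.967 / 2.800 = -2.488 rad/s.
KE_i = ½ΣIω² = 443.0 J; KE_f = ½(2.800)(2.488)² = 8.668 J.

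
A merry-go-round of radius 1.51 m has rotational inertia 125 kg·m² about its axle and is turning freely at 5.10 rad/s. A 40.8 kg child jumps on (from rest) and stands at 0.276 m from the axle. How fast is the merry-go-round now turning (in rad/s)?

ω_f ≈ 4.98 rad/s

No external torque acts about the axle; L_before = L_after.
Added inertia Σmr² = (40.8)(0.276)² = 3.108 kg·m²; I_f = 125.0 + 3.108 = 128.1 kg·m².
ω_f = I_p ω_i / I_f = (125.0)(5.10) / 128.1 = 4.976 rad/s.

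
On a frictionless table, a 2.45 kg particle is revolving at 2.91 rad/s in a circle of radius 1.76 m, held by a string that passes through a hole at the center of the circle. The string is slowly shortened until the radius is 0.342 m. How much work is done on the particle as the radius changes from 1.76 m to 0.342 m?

No torque about the axis ⇒ m r₁² ω₁ = m r₂² ω₂.
ω₂ = ω₁ (r₁/r₂)² = (2.91)(1.76/0.342)² = 77.07 rad/s.
W = ΔKE = ½m(v₂² − v₁²) = 818.8 J.

W ≈ 819 J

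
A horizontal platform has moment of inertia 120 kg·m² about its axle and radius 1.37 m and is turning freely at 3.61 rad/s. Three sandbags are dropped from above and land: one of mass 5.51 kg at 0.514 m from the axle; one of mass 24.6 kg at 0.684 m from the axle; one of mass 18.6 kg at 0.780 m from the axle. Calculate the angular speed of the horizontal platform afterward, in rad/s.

No external torque acts about the axle; L_before = L_after.
Added inertia Σmr² = (5.51)(0.514)² + (24.6)(0.684)² + (18.6)(0.780)² = 24.28 kg·m²; I_f = 120.0 + 24.28 = 144.3 kg·m².
ω_f = I_p ω_i / I_f = (120.0)(3.61) / 144.3 = 3.002 rad/s.

ω_f ≈ 3.00 rad/s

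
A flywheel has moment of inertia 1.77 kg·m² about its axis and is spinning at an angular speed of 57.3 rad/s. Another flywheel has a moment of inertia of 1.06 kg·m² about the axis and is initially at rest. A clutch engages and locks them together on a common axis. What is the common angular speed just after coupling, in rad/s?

No external torque acts about the common axis, so total angular momentum is conserved.
Taking A's sense as positive: L = (1.770)(57.3) = 101.4 kg·m²·rad/s.
Combined I = 1.770 + 1.060 = 2.830 kg·m².
ω_f = L / I = 101.4 / 2.830 = 35.84 rad/s.

|ω_f| ≈ 35.8 rad/s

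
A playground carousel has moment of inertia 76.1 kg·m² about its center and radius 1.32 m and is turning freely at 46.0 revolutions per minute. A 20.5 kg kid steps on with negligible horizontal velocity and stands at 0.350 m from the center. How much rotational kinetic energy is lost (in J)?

energy lost ≈ 28.2 J

The added mass arrives with no angular momentum about the center, and any external torque about the center is negligible, so the system's angular momentum is conserved.
Added inertia Σmr² = (20.5)(0.350)² = 2.511 kg·m²; I_f = 76.10 + 2.511 = 78.61 kg·m².
ω_f = I_p ω_i / I_f = (76.10)(46.0) / 78.61 = 44.53 rpm.
KE_i = ½(76.10)(4.817 rad/s)² = 882.9 J; KE_f = ½(78.61)(4.663)² = 854.7 J.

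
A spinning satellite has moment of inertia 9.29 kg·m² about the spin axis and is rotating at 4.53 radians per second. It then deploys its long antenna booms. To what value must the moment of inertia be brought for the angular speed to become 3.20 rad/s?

I₂ ≈ 13.2 kg·m²

No external torque acts about the spin axis, so angular momentum is conserved.
I₂ = I₁ω₁ / ω₂ = (9.29)(4.53) / (3.20) = 13.15 kg·m².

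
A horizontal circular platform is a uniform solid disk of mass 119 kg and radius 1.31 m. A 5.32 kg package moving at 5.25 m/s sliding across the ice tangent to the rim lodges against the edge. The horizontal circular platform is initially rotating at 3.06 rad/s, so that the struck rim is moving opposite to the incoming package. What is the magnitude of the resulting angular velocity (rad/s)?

The axle reaction passes through the central axle and exerts no torque about it; angular momentum about the central axle is conserved through the impact.
I_p = ½(119)(1.31)² = 102.1 kg·m². Taking the sense of the package's angular momentum as positive, L_{package} = m v R = (5.32)(5.25)(1.31) = 36.59 kg·m²/s.
L_i = −I_p ω_p + m v R = −(102.1)(3.06) + 36.59 = -275.9 kg·m²/s.
After sticking, I_f = I_p + m R² = 102.1 + (5.32)(1.31)² = 111.2 kg·m².
ω_f = L_i / I_f = -275.9 / 111.2 = -2.480 rad/s.

|ω_f| ≈ 2.48 rad/s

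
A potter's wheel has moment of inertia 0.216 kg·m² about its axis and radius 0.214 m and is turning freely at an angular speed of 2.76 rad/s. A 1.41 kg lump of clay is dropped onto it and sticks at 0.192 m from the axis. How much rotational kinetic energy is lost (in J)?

The added mass arrives with no angular momentum about the axis, and any external torque about the axis is negligible, so the system's angular momentum is conserved.
Added inertia Σmr² = (1.41)(0.192)² = 0.05198 kg·m²; I_f = 0.2160 + 0.05198 = 0.2680 kg·m².
ω_f = I_p ω_i / I_f = (0.2160)(2.76) / 0.2680 = 2.225 rad/s.
KE_i = ½(0.2160)(2.760 rad/s)² = 0.8227 J; KE_f = ½(0.2680)(2.225)² = 0.6631 J.

energy lost ≈ 0.160 J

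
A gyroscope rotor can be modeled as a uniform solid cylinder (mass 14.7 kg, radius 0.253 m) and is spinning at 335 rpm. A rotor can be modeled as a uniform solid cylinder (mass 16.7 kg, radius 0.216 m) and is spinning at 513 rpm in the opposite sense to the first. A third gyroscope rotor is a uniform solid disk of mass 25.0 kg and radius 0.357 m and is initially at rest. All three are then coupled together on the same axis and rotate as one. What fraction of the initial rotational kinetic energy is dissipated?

fraction ≈ 0.995

No external torque acts about the common axis, so total angular momentum is conserved.
Moments of inertia: I_A = ½(14.7)(0.253)² = 0.4705 kg·m²; I_B = ½(16.7)(0.216)² = 0.3896 kg·m²; I_C = ½(25.0)(0.357)² = 1.593 kg·m².
Taking A's sense as positive: L = (0.4705)(335) − (0.3896)(513) = -42.25 kg·m²·rpm.
Combined I = 0.4705 + 0.3896 + 1.593 = 2.453 kg·m².
ω_f = L / I = -42.25 / 2.453 = -17.22 rpm.
KE_i = ½ΣIω² = 851.7 J; KE_f = ½(2.453)(1.803)² = 3.989 J.
Fraction dissipated = (KE_i − KE_f)/KE_i = 0.9953.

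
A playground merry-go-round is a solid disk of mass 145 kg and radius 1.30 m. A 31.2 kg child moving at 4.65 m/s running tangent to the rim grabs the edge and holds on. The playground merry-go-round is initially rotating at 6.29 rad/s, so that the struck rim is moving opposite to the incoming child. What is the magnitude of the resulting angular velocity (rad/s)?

|ω_f| ≈ 3.32 rad/s

About the axle the impulsive forces during the collision are internal, so angular momentum about that axis is conserved.
I_p = ½(145)(1.30)² = 122.5 kg·m². Taking the sense of the child's angular momentum as positive, L_{child} = m v R = (31.2)(4.65)(1.30) = 188.6 kg·m²/s.
L_i = −I_p ω_p + m v R = −(122.5)(6.29) + 188.6 = -582.1 kg·m²/s.
After sticking, I_f = I_p + m R² = 122.5 + (31.2)(1.30)² = 175.3 kg·m².
ω_f = L_i / I_f = -582.1 / 175.3 = -3.321 rad/s.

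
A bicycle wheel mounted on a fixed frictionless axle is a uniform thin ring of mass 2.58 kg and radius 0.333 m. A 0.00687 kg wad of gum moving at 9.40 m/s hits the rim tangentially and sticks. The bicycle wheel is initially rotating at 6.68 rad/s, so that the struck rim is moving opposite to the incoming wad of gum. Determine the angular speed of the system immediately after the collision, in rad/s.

|ω_f| ≈ 6.59 rad/s

The axle reaction passes through the axle and exerts no torque about it; angular momentum about the axle is conserved through the impact.
I_p = (2.58)(0.333)² = 0.2861 kg·m². Taking the sense of the wad of gum's angular momentum as positive, L_{wad} = m v R = (0.00687)(9.40)(0.333) = 0.02150 kg·m²/s.
L_i = −I_p ω_p + m v R = −(0.2861)(6.68) + 0.02150 = -1.890 kg·m²/s.
After sticking, I_f = I_p + m R² = 0.2861 + (0.00687)(0.333)² = 0.2869 kg·m².
ω_f = L_i / I_f = -1.890 / 0.2869 = -6.587 rad/s.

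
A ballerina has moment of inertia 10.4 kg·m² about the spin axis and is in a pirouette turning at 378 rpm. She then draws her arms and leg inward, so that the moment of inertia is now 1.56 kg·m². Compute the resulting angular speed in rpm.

No external torque acts about the spin axis, so angular momentum is conserved.
ω₂ = I₁ω₁ / I₂ = (10.40)(378 rpm) / (1.560) = 2520 rpm.

ω₂ ≈ 2520 rpm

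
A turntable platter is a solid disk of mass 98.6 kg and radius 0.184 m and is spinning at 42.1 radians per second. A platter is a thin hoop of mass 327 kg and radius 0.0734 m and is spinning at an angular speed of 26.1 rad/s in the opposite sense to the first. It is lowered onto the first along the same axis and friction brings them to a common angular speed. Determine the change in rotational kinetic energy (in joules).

ΔKE ≈ -1990 J

The coupling torques are internal; angular momentum about the shared axis is conserved.
Moments of inertia: I_A = ½(98.6)(0.184)² = 1.669 kg·m²; I_B = (327)(0.0734)² = 1.762 kg·m².
Taking A's sense as positive: L = (1.669)(42.1) − (1.762)(26.1) = 24.29 kg·m²·rad/s.
Combined I = 1.669 + 1.762 = 3.431 kg·m².
ω_f = L / I = 24.29 / 3.431 = 7.079 rad/s.
KE_i = ½ΣIω² = 2079 J; KE_f = ½(3.431)(7.079)² = 85.97 J.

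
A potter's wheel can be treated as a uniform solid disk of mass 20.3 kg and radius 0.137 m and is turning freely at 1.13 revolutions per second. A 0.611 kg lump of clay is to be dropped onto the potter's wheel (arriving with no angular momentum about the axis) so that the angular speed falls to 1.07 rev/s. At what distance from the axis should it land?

r ≈ 0.132 m

No external torque acts about the axis; L_before = L_after.
I_p = ½(20.3)(0.137)² = 0.1905 kg·m².
I_p ω_i = (I_p + m r²) ω_f ⇒ m r² = I_p(ω_i/ω_f − 1) = 0.1905(1.13/1.07 − 1) = 0.01068 kg·m².
r = √(0.01068/0.611) = 0.1322 m.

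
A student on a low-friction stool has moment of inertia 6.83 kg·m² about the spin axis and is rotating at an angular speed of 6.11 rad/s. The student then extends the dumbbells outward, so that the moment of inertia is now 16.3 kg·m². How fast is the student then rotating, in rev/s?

ω₂ ≈ 0.407 rev/s

No external torque acts about the spin axis, so angular momentum is conserved.
ω₂ = I₁ω₁ / I₂ = (6.830)(6.11 rad/s) / (16.30) = 2.560 rad/s = 0.4075 rev/s.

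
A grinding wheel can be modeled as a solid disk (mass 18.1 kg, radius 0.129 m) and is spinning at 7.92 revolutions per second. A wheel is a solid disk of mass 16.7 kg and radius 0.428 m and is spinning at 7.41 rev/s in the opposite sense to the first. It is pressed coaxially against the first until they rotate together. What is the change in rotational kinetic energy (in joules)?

The coupling torques are internal; angular momentum about the shared axis is conserved.
Moments of inertia: I_A = ½(18.1)(0.129)² = 0.1506 kg·m²; I_B = ½(16.7)(0.428)² = 1.530 kg·m².
Taking A's sense as positive: L = (0.1506)(7.92) − (1.530)(7.41) = -10.14 kg·m²·rev/s.
Combined I = 0.1506 + 1.530 = 1.680 kg·m².
ω_f = L / I = -10.14 / 1.680 = -6.036 rev/s.
KE_i = ½ΣIω² = 1844 J; KE_f = ½(1.680)(37.92)² = 1208 J.

ΔKE ≈ -636 J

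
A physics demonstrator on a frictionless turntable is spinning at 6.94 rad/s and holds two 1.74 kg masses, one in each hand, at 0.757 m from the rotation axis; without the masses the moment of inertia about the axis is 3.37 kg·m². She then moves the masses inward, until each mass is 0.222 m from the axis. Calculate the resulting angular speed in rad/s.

ω₂ ≈ 10.5 rad/s

With no external torque about the axis, L is conserved: I₁ω₁ = I₂ω₂.
I₁ = 3.37 + 2(1.74)(0.757)² = 5.364 kg·m²; I₂ = 3.37 + 2(1.74)(0.222)² = 3.542 kg·m².
ω₂ = I₁ω₁ / I₂ = (5.364)(6.94 rad/s) / (3.542) = 10.51 rad/s.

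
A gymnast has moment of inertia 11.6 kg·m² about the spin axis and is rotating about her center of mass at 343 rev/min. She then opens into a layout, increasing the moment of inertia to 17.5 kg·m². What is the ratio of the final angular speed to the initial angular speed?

ω₂/ω₁ ≈ 0.663

Angular momentum about the spin axis is conserved since the torque about it is zero.
ω₂/ω₁ = I₁/I₂ = 11.60 / 17.50 = 0.6629.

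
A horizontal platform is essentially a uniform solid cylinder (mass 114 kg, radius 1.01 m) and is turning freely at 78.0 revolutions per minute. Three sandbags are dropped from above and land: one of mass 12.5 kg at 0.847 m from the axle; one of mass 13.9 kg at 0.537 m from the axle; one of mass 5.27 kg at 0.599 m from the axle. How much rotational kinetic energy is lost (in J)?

energy lost ≈ 395 J

No external torque acts about the axle; L_before = L_after.
I_p = ½(114)(1.01)² = 58.15 kg·m².
Added inertia Σmr² = (12.5)(0.847)² + (13.9)(0.537)² + (5.27)(0.599)² = 14.87 kg·m²; I_f = 58.15 + 14.87 = 73.01 kg·m².
ω_f = I_p ω_i / I_f = (58.15)(78.0) / 73.01 = 62.12 rpm.
KE_i = ½(58.15)(8.168 rad/s)² = 1940 J; KE_f = ½(73.01)(6.505)² = 1545 J.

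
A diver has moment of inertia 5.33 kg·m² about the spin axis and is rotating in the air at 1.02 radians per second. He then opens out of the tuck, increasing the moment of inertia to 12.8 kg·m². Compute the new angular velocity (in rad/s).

ω₂ ≈ 0.425 rad/s

With no external torque about the axis, L is conserved: I₁ω₁ = I₂ω₂.
ω₂ = I₁ω₁ / I₂ = (5.330)(1.02 rad/s) / (12.80) = 0.4247 rad/s.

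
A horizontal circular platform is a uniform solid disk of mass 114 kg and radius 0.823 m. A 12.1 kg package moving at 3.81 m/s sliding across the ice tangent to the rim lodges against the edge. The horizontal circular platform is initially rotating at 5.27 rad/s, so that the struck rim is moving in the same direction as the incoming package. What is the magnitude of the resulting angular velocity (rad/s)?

The axle reaction passes through the central axle and exerts no torque about it; angular momentum about the central axle is conserved through the impact.
I_p = ½(114)(0.823)² = 38.61 kg·m². Taking the sense of the package's angular momentum as positive, L_{package} = m v R = (12.1)(3.81)(0.823) = 37.94 kg·m²/s.
L_i = +I_p ω_p + m v R = +(38.61)(5.27) + 37.94 = 241.4 kg·m²/s.
After sticking, I_f = I_p + m R² = 38.61 + (12.1)(0.823)² = 46.80 kg·m².
ω_f = L_i / I_f = 241.4 / 46.80 = 5.158 rad/s.

|ω_f| ≈ 5.16 rad/s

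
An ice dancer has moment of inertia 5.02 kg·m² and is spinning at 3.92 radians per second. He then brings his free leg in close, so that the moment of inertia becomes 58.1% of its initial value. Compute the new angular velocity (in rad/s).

ω₂ ≈ 6.75 rad/s

No external torque acts about the spin axis, so angular momentum is conserved.
I₂ = 0.581 × 5.02 = 2.917 kg·m².
ω₂ = I₁ω₁ / I₂ = (5.020)(3.92 rad/s) / (2.917) = 6.747 rad/s.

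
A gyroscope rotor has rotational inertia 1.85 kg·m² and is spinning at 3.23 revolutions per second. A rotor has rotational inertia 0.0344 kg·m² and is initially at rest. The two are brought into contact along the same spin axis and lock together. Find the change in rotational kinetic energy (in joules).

ΔKE ≈ -6.95 J

No external torque acts about the common axis, so total angular momentum is conserved.
Taking A's sense as positive: L = (1.850)(3.23) = 5.976 kg·m²·rev/s.
Combined I = 1.850 + 0.03440 = 1.884 kg·m².
ω_f = L / I = 5.976 / 1.884 = 3.171 rev/s.
KE_i = ½ΣIω² = 381.0 J; KE_f = ½(1.884)(19.92)² = 374.0 J.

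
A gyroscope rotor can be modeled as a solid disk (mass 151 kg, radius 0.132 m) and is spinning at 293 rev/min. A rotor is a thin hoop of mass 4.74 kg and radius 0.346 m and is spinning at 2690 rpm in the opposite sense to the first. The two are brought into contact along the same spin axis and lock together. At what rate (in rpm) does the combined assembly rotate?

|ω_f| ≈ 606 rpm

No external torque acts about the common axis, so total angular momentum is conserved.
Moments of inertia: I_A = ½(151)(0.132)² = 1.316 kg·m²; I_B = (4.74)(0.346)² = 0.5675 kg·m².
Taking A's sense as positive: L = (1.316)(293) − (0.5675)(2690) = -1141 kg·m²·rpm.
Combined I = 1.316 + 0.5675 = 1.883 kg·m².
ω_f = L / I = -1141 / 1.883 = -606.0 rpm.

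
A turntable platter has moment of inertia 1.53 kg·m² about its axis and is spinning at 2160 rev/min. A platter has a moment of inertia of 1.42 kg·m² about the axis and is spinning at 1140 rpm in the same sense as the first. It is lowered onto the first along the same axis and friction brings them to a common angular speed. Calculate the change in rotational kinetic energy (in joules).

No external torque acts about the common axis, so total angular momentum is conserved.
Taking A's sense as positive: L = (1.530)(2160) + (1.420)(1140) = 4924 kg·m²·rpm.
Combined I = 1.530 + 1.420 = 2.950 kg·m².
ω_f = L / I = 4924 / 2.950 = 1669 rpm.
KE_i = ½ΣIω² = 49260 J; KE_f = ½(2.950)(174.8)² = 45060 J.

ΔKE ≈ -4200 J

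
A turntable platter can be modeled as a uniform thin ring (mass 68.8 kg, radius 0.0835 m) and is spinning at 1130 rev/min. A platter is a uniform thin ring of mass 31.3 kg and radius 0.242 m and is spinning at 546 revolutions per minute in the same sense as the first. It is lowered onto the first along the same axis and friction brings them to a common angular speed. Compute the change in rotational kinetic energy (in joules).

The coupling torques are internal; angular momentum about the shared axis is conserved.
Moments of inertia: I_A = (68.8)(0.0835)² = 0.4797 kg·m²; I_B = (31.3)(0.242)² = 1.833 kg·m².
Taking A's sense as positive: L = (0.4797)(1130) + (1.833)(546) = 1543 kg·m²·rpm.
Combined I = 0.4797 + 1.833 = 2.313 kg·m².
ω_f = L / I = 1543 / 2.313 = 667.1 rpm.
KE_i = ½ΣIω² = 6355 J; KE_f = ½(2.313)(69.86)² = 5644 J.

ΔKE ≈ -711 J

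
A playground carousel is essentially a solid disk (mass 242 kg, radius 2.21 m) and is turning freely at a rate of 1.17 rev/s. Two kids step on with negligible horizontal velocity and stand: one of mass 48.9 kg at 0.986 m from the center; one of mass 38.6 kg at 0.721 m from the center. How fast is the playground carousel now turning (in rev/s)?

No external torque acts about the center; L_before = L_after.
I_p = ½(242)(2.21)² = 591.0 kg·m².
Added inertia Σmr² = (48.9)(0.986)² + (38.6)(0.721)² = 67.61 kg·m²; I_f = 591.0 + 67.61 = 658.6 kg·m².
ω_f = I_p ω_i / I_f = (591.0)(1.17) / 658.6 = 1.050 rev/s.

ω_f ≈ 1.05 rev/s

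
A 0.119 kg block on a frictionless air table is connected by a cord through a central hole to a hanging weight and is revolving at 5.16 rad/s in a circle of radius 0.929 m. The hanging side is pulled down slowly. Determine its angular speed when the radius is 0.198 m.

The constraining force is radial, so m r² ω about the center is conserved.
ω₂ = ω₁ (r₁/r₂)² = (5.16)(0.929/0.198)² = 113.6 rad/s.

ω₂ ≈ 114 rad/s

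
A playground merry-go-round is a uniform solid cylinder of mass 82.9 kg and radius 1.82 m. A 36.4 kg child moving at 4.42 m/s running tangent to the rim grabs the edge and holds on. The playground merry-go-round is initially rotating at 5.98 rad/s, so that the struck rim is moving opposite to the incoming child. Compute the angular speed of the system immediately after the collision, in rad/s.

|ω_f| ≈ 2.05 rad/s

The axle reaction passes through the axle and exerts no torque about it; angular momentum about the axle is conserved through the impact.
I_p = ½(82.9)(1.82)² = 137.3 kg·m². Taking the sense of the child's angular momentum as positive, L_{child} = m v R = (36.4)(4.42)(1.82) = 292.8 kg·m²/s.
L_i = −I_p ω_p + m v R = −(137.3)(5.98) + 292.8 = -528.2 kg·m²/s.
After sticking, I_f = I_p + m R² = 137.3 + (36.4)(1.82)² = 257.9 kg·m².
ω_f = L_i / I_f = -528.2 / 257.9 = -2.048 rad/s.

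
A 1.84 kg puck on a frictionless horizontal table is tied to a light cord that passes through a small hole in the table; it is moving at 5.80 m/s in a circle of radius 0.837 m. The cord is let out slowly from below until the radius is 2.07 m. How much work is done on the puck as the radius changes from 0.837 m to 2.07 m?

W ≈ -25.9 J

Central (radial) force ⇒ zero torque about the center ⇒ m v r is constant.
v₂ = v₁ r₁ / r₂ = (5.80)(0.837) / (2.07) = 2.345 m/s.
W = ΔKE = ½m(v₂² − v₁²) = -25.89 J.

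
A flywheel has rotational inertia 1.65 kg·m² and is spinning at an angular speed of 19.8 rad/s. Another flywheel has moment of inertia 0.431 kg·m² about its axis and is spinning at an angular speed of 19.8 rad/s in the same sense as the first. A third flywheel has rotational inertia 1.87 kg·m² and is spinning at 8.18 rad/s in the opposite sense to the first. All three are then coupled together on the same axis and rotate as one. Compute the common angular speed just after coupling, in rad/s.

No external torque acts about the common axis, so total angular momentum is conserved.
Taking A's sense as positive: L = (1.650)(19.8) + (0.4310)(19.8) − (1.870)(8.18) = 25.91 kg·m²·rad/s.
Combined I = 1.650 + 0.4310 + 1.870 = 3.951 kg·m².
ω_f = L / I = 25.91 / 3.951 = 6.557 rad/s.

|ω_f| ≈ 6.56 rad/s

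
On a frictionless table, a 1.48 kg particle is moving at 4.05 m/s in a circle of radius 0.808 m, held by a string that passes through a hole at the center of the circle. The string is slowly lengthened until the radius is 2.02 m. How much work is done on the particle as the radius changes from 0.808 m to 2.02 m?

The only horizontal force on the mass is along the cord (radial), so it exerts no torque about the hole and angular momentum m v r is conserved.
v₂ = v₁ r₁ / r₂ = (4.05)(0.808) / (2.02) = 1.620 m/s.
W = ΔKE = ½m(v₂² − v₁²) = -10.20 J.

W ≈ -10.2 J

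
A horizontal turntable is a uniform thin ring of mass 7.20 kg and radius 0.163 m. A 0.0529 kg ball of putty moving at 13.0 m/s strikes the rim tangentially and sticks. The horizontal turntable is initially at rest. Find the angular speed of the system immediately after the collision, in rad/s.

|ω_f| ≈ 0.582 rad/s

The axle reaction passes through the axle and exerts no torque about it; angular momentum about the axle is conserved through the impact.
I_p = (7.20)(0.163)² = 0.1913 kg·m². Taking the sense of the ball of putty's angular momentum as positive, L_{ball} = m v R = (0.0529)(13.0)(0.163) = 0.1121 kg·m²/s.
L_i = 0 + 0.1121 = 0.1121 kg·m²/s.
After sticking, I_f = I_p + m R² = 0.1913 + (0.0529)(0.163)² = 0.1927 kg·m².
ω_f = L_i / I_f = 0.1121 / 0.1927 = 0.5817 rad/s.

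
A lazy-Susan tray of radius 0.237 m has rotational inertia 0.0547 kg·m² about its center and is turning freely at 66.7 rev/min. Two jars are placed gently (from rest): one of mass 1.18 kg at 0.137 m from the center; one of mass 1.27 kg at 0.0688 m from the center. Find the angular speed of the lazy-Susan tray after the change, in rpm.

ω_f ≈ 44.0 rpm

The added mass arrives with no angular momentum about the center, and any external torque about the center is negligible, so the system's angular momentum is conserved.
Added inertia Σmr² = (1.18)(0.137)² + (1.27)(0.0688)² = 0.02816 kg·m²; I_f = 0.05470 + 0.02816 = 0.08286 kg·m².
ω_f = I_p ω_i / I_f = (0.05470)(66.7) / 0.08286 = 44.03 rpm.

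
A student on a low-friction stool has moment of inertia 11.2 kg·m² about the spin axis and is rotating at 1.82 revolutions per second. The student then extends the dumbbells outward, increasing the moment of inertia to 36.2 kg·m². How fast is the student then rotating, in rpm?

ω₂ ≈ 33.8 rpm

No external torque acts about the spin axis, so angular momentum is conserved.
ω₂ = I₁ω₁ / I₂ = (11.20)(1.82 rev/s) / (36.20) = 0.5631 rev/s = 33.79 rpm.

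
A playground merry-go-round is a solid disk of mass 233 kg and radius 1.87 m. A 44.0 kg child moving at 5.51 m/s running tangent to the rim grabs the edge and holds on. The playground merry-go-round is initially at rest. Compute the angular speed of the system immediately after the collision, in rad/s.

The axle reaction passes through the axle and exerts no torque about it; angular momentum about the axle is conserved through the impact.
I_p = ½(233)(1.87)² = 407.4 kg·m². Taking the sense of the child's angular momentum as positive, L_{child} = m v R = (44.0)(5.51)(1.87) = 453.4 kg·m²/s.
L_i = 0 + 453.4 = 453.4 kg·m²/s.
After sticking, I_f = I_p + m R² = 407.4 + (44.0)(1.87)² = 561.3 kg·m².
ω_f = L_i / I_f = 453.4 / 561.3 = 0.8078 rad/s.

|ω_f| ≈ 0.808 rad/s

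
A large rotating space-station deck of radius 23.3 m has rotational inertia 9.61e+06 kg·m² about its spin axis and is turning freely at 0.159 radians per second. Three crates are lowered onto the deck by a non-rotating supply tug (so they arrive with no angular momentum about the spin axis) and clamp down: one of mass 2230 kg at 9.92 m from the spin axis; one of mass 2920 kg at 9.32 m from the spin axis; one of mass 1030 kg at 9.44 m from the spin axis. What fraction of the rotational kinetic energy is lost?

No external torque acts about the spin axis; L_before = L_after.
Added inertia Σmr² = (2230)(9.92)² + (2920)(9.32)² + (1030)(9.44)² = 5.649e+05 kg·m²; I_f = 9.610e+06 + 5.649e+05 = 1.017e+07 kg·m².
ω_f = I_p ω_i / I_f = (9.610e+06)(0.159) / 1.017e+07 = 0.1502 rad/s.
KE_i = ½(9.610e+06)(0.1590 rad/s)² = 1.215e+05 J; KE_f = ½(1.017e+07)(0.1502)² = 1.147e+05 J.
Fraction lost = 0.05552.

fraction ≈ 0.0555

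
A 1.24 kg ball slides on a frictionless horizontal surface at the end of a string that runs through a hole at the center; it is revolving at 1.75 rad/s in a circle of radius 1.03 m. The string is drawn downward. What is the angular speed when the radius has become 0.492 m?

ω₂ ≈ 7.67 rad/s

No torque about the axis ⇒ m r₁² ω₁ = m r₂² ω₂.
ω₂ = ω₁ (r₁/r₂)² = (1.75)(1.03/0.492)² = 7.670 rad/s.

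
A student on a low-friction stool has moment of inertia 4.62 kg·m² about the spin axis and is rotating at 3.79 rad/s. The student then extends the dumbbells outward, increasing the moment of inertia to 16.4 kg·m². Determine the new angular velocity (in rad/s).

Angular momentum about the spin axis is conserved since the torque about it is zero.
ω₂ = I₁ω₁ / I₂ = (4.620)(3.79 rad/s) / (16.40) = 1.068 rad/s.

ω₂ ≈ 1.07 rad/s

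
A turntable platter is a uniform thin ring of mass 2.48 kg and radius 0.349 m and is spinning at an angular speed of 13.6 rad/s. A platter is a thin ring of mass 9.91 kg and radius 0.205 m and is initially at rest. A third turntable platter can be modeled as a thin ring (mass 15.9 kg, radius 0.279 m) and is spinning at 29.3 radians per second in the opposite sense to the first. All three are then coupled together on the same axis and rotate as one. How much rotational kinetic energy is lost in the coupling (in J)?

ΔKE lost ≈ 295 J

The coupling torques are internal; angular momentum about the shared axis is conserved.
Moments of inertia: I_A = (2.48)(0.349)² = 0.3021 kg·m²; I_B = (9.91)(0.205)² = 0.4165 kg·m²; I_C = (15.9)(0.279)² = 1.238 kg·m².
Taking A's sense as positive: L = (0.3021)(13.6) − (1.238)(29.3) = -32.16 kg·m²·rad/s.
Combined I = 0.3021 + 0.4165 + 1.238 = 1.956 kg·m².
ω_f = L / I = -32.16 / 1.956 = -16.44 rad/s.
KE_i = ½ΣIω² = 559.2 J; KE_f = ½(1.956)(16.44)² = 264.3 J.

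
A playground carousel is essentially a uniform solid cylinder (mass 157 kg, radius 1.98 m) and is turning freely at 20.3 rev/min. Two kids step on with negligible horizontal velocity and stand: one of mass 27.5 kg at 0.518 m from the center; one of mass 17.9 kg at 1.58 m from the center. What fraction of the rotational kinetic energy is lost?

fraction ≈ 0.145

No external torque acts about the center; L_before = L_after.
I_p = ½(157)(1.98)² = 307.8 kg·m².
Added inertia Σmr² = (27.5)(0.518)² + (17.9)(1.58)² = 52.06 kg·m²; I_f = 307.8 + 52.06 = 359.8 kg·m².
ω_f = I_p ω_i / I_f = (307.8)(20.3) / 359.8 = 17.36 rpm.
KE_i = ½(307.8)(2.126 rad/s)² = 695.4 J; KE_f = ½(359.8)(1.818)² = 594.8 J.
Fraction lost = 0.1447.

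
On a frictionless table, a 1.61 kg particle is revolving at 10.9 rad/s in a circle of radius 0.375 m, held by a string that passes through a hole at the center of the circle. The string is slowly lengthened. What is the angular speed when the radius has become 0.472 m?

ω₂ ≈ 6.88 rad/s

The constraining force is radial, so m r² ω about the center is conserved.
ω₂ = ω₁ (r₁/r₂)² = (10.9)(0.375/0.472)² = 6.880 rad/s.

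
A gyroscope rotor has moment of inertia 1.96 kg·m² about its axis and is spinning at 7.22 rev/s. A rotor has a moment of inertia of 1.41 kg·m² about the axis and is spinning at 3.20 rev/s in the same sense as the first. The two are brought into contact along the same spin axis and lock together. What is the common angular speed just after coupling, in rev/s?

|ω_f| ≈ 5.54 rev/s

The coupling torques are internal; angular momentum about the shared axis is conserved.
Taking A's sense as positive: L = (1.960)(7.22) + (1.410)(3.20) = 18.66 kg·m²·rev/s.
Combined I = 1.960 + 1.410 = 3.370 kg·m².
ω_f = L / I = 18.66 / 3.370 = 5.538 rev/s.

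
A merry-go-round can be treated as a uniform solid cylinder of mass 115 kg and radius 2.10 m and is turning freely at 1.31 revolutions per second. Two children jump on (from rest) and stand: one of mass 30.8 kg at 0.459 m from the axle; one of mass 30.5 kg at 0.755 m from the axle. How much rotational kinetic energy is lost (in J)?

energy lost ≈ 739 J

No external torque acts about the axle; L_before = L_after.
I_p = ½(115)(2.10)² = 253.6 kg·m².
Added inertia Σmr² = (30.8)(0.459)² + (30.5)(0.755)² = 23.87 kg·m²; I_f = 253.6 + 23.87 = 277.4 kg·m².
ω_f = I_p ω_i / I_f = (253.6)(1.31) / 277.4 = 1.197 rev/s.
KE_i = ½(253.6)(8.231 rad/s)² = 8590 J; KE_f = ½(277.4)(7.523)² = 7851 J.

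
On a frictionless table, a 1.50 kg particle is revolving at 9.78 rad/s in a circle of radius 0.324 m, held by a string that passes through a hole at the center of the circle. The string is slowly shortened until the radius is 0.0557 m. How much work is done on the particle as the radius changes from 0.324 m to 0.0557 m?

W ≈ 247 J

The constraining force is radial, so m r² ω about the center is conserved.
ω₂ = ω₁ (r₁/r₂)² = (9.78)(0.324/0.0557)² = 330.9 rad/s.
W = ΔKE = ½m(v₂² − v₁²) = 247.3 J.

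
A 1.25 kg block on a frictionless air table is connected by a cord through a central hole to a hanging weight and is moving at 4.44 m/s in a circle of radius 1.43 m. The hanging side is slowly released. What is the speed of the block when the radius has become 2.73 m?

v₂ ≈ 2.33 m/s

The only horizontal force on the mass is along the cord (radial), so it exerts no torque about the hole and angular momentum m v r is conserved.
v₂ = v₁ r₁ / r₂ = (4.44)(1.43) / (2.73) = 2.326 m/s.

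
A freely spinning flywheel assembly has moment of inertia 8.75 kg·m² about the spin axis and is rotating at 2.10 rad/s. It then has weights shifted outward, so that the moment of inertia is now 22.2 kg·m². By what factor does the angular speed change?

With no external torque about the axis, L is conserved: I₁ω₁ = I₂ω₂.
ω₂/ω₁ = I₁/I₂ = 8.750 / 22.20 = 0.3941.

ω₂/ω₁ ≈ 0.394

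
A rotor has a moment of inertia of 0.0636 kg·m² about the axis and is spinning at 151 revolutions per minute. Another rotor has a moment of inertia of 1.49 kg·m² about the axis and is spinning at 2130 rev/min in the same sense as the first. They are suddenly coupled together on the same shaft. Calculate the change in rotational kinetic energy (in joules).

ΔKE ≈ -1310 J

No external torque acts about the common axis, so total angular momentum is conserved.
Taking A's sense as positive: L = (0.06360)(151) + (1.490)(2130) = 3183 kg·m²·rpm.
Combined I = 0.06360 + 1.490 = 1.554 kg·m².
ω_f = L / I = 3183 / 1.554 = 2049 rpm.
KE_i = ½ΣIω² = 37070 J; KE_f = ½(1.554)(214.6)² = 35760 J.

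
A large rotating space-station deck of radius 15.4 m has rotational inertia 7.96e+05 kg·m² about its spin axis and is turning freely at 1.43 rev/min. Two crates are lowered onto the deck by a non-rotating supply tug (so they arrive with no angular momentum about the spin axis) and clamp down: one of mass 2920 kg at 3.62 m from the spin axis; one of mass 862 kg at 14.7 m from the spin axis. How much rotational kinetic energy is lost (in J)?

energy lost ≈ 1960 J

The added mass arrives with no angular momentum about the spin axis, and any external torque about the spin axis is negligible, so the system's angular momentum is conserved.
Added inertia Σmr² = (2920)(3.62)² + (862)(14.7)² = 2.245e+05 kg·m²; I_f = 7.960e+05 + 2.245e+05 = 1.021e+06 kg·m².
ω_f = I_p ω_i / I_f = (7.960e+05)(1.43) / 1.021e+06 = 1.115 rpm.
KE_i = ½(7.960e+05)(0.1497 rad/s)² = 8925 J; KE_f = ½(1.021e+06)(0.1168)² = 6961 J.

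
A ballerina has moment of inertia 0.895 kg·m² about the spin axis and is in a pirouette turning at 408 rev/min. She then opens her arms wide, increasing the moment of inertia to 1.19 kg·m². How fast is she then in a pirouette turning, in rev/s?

Angular momentum about the spin axis is conserved since the torque about it is zero.
ω₂ = I₁ω₁ / I₂ = (0.8950)(408 rpm) / (1.190) = 306.9 rpm = 5.114 rev/s.

ω₂ ≈ 5.11 rev/s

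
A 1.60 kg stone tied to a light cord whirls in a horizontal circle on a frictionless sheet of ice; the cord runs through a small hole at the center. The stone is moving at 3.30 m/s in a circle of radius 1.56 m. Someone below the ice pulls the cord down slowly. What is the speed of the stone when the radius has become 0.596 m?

The only horizontal force on the mass is along the cord (radial), so it exerts no torque about the hole and angular momentum m v r is conserved.
v₂ = v₁ r₁ / r₂ = (3.30)(1.56) / (0.596) = 8.638 m/s.

v₂ ≈ 8.64 m/s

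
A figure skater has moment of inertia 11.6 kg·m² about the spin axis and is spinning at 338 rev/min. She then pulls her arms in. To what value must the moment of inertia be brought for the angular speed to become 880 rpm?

I₂ ≈ 4.46 kg·m²

Angular momentum about the spin axis is conserved since the torque about it is zero.
I₂ = I₁ω₁ / ω₂ = (11.6)(338) / (880) = 4.455 kg·m².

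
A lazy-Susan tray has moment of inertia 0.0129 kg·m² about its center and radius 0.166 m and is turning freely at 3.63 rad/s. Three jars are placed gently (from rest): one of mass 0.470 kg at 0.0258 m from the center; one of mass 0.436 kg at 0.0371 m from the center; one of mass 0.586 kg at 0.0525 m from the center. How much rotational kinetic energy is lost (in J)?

energy lost ≈ 0.0139 J

No external torque acts about the center; L_before = L_after.
Added inertia Σmr² = (0.470)(0.0258)² + (0.436)(0.0371)² + (0.586)(0.0525)² = 0.002528 kg·m²; I_f = 0.01290 + 0.002528 = 0.01543 kg·m².
ω_f = I_p ω_i / I_f = (0.01290)(3.63) / 0.01543 = 3.035 rad/s.
KE_i = ½(0.01290)(3.630 rad/s)² = 0.08499 J; KE_f = ½(0.01543)(3.035)² = 0.07106 J.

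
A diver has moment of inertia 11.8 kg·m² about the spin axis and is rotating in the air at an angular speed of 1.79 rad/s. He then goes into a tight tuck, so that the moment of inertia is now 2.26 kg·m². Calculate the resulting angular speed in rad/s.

With no external torque about the axis, L is conserved: I₁ω₁ = I₂ω₂.
ω₂ = I₁ω₁ / I₂ = (11.80)(1.79 rad/s) / (2.260) = 9.346 rad/s.

ω₂ ≈ 9.35 rad/s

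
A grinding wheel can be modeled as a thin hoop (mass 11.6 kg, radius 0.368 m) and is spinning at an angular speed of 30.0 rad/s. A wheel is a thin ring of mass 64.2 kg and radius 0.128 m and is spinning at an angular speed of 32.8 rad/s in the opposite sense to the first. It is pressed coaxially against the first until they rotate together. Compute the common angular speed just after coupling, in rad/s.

No external torque acts about the common axis, so total angular momentum is conserved.
Moments of inertia: I_A = (11.6)(0.368)² = 1.571 kg·m²; I_B = (64.2)(0.128)² = 1.052 kg·m².
Taking A's sense as positive: L = (1.571)(30.0) − (1.052)(32.8) = 12.63 kg·m²·rad/s.
Combined I = 1.571 + 1.052 = 2.623 kg·m².
ω_f = L / I = 12.63 / 2.623 = 4.814 rad/s.

|ω_f| ≈ 4.81 rad/s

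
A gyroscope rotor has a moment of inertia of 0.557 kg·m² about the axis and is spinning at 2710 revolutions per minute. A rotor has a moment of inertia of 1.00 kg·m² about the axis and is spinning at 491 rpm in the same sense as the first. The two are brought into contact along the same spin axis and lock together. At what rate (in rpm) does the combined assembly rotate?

The coupling torques are internal; angular momentum about the shared axis is conserved.
Taking A's sense as positive: L = (0.5570)(2710) + (1.000)(491) = 2000 kg·m²·rpm.
Combined I = 0.5570 + 1.000 = 1.557 kg·m².
ω_f = L / I = 2000 / 1.557 = 1285 rpm.

|ω_f| ≈ 1280 rpm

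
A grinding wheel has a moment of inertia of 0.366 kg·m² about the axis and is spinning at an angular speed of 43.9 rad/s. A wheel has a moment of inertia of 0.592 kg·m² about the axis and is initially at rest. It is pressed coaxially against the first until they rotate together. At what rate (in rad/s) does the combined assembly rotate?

|ω_f| ≈ 16.8 rad/s

The coupling torques are internal; angular momentum about the shared axis is conserved.
Taking A's sense as positive: L = (0.3660)(43.9) = 16.07 kg·m²·rad/s.
Combined I = 0.3660 + 0.5920 = 0.9580 kg·m².
ω_f = L / I = 16.07 / 0.9580 = 16.77 rad/s.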